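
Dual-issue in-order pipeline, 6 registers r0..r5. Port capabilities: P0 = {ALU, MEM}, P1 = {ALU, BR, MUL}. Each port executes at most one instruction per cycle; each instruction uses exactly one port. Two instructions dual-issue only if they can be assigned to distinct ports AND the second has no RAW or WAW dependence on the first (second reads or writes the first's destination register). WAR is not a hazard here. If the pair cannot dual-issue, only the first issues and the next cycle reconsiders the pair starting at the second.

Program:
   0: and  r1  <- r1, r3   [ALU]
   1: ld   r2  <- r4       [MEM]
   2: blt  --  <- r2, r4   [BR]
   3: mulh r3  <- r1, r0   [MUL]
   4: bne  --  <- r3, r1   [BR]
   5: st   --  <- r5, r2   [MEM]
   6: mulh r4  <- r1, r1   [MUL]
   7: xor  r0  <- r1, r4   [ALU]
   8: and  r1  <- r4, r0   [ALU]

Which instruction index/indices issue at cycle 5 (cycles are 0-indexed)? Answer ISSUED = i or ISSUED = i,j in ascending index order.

ISSUED = 7

t=0 i0,i1:and.ALU/ld.MEM ; 2-wide
t=1 i2:blt.BR ; no-port BR/MUL
t=2 i3:mulh.MUL ; no-port MUL/BR
t=3 i4,i5:bne.BR/st.MEM ; 2-wide
t=4 i6:mulh.MUL ; RAW r4
t=5 i7:xor.ALU ; RAW r0
t=6 i8:and.ALU ; tail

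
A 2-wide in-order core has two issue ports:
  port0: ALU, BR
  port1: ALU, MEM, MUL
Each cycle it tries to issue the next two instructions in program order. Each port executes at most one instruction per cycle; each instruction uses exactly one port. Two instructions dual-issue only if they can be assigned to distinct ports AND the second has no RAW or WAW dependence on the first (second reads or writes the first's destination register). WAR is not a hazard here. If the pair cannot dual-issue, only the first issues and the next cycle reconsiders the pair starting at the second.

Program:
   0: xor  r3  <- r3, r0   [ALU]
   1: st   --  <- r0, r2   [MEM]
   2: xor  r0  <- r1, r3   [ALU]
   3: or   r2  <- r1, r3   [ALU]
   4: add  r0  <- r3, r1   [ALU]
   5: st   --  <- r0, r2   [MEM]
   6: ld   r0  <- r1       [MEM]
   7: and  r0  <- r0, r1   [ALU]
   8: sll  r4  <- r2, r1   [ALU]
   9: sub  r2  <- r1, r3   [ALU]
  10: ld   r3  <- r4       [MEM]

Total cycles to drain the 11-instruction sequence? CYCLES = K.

CYCLES = 7

  cy0 -> i0,i1 (xor;st) 2-wide
  cy1 -> i2,i3 (xor;or) 2-wide
  cy2 -> i4 (add) RAW r0
  cy3 -> i5 (st) no-port MEM/MEM
  cy4 -> i6 (ld) RAW+WAW r0
  cy5 -> i7,i8 (and;sll) 2-wide
  cy6 -> i9,i10 (sub;ld) 2-wide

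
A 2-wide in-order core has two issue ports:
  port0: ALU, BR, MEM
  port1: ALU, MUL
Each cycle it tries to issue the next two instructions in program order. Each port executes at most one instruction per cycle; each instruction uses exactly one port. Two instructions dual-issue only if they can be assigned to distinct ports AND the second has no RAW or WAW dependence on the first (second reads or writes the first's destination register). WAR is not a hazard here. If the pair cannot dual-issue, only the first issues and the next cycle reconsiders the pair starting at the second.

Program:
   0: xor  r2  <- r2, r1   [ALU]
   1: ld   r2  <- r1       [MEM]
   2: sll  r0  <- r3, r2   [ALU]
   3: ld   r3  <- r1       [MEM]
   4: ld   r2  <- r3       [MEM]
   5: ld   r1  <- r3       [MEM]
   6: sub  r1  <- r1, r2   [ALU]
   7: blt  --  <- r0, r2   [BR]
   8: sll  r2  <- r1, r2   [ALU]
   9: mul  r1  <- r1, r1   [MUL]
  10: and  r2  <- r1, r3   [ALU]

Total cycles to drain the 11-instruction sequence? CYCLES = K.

CYCLES = 8

#0 head=0: xor.ALU i0 WAW r2
#1 head=1: ld.MEM i1 RAW r2
#2 head=2: sll.ALU;ld.MEM i2&i3 dual
#3 head=4: ld.MEM i4 no-port MEM/MEM
#4 head=5: ld.MEM i5 RAW+WAW r1
#5 head=6: sub.ALU;blt.BR i6&i7 dual
#6 head=8: sll.ALU;mul.MUL i8&i9 dual
#7 head=10: and.ALU i10 tail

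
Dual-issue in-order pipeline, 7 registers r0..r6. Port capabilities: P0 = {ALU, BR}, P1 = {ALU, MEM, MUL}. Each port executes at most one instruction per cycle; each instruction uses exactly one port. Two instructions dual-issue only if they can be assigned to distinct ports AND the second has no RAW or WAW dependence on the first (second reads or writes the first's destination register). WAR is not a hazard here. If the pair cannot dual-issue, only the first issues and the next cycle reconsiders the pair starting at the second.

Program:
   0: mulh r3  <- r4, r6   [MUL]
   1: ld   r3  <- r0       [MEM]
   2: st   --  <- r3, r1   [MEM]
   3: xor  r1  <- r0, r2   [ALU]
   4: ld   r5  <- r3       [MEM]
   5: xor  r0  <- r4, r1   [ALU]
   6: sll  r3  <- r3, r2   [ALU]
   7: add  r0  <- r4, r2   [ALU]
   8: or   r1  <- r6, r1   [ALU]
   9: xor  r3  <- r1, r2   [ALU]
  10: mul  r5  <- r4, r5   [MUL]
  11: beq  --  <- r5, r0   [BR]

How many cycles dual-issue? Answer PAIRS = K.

[0] i0  mulh.MUL  -- no-port MUL/MEM
[1] i1  ld.MEM  -- no-port MEM/MEM
[2] i2&i3  st.MEM xor.ALU  -- pair
[3] i4&i5  ld.MEM xor.ALU  -- pair
[4] i6&i7  sll.ALU add.ALU  -- pair
[5] i8  or.ALU  -- RAW r1
[6] i9&i10  xor.ALU mul.MUL  -- pair
[7] i11  beq.BR  -- tail

PAIRS = 4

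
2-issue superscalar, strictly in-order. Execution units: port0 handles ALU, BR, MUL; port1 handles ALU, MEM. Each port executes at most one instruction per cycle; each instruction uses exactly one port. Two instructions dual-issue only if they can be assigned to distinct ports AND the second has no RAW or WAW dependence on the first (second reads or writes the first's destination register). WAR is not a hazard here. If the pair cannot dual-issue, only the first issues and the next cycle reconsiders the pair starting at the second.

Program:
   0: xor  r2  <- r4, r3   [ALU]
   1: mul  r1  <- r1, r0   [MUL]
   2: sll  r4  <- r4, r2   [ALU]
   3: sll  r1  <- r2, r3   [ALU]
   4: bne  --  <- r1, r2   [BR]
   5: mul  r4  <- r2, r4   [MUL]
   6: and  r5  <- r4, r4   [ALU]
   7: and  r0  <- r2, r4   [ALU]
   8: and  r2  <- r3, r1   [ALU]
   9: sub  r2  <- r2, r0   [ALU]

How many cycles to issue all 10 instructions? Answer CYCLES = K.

CYCLES = 7

0. xor mul @i0,i1  | pair
1. sll sll @i2,i3  | pair
2. bne @i4  | no-port BR/MUL
3. mul @i5  | RAW r4
4. and and @i6,i7  | pair
5. and @i8  | RAW+WAW r2
6. sub @i9  | tail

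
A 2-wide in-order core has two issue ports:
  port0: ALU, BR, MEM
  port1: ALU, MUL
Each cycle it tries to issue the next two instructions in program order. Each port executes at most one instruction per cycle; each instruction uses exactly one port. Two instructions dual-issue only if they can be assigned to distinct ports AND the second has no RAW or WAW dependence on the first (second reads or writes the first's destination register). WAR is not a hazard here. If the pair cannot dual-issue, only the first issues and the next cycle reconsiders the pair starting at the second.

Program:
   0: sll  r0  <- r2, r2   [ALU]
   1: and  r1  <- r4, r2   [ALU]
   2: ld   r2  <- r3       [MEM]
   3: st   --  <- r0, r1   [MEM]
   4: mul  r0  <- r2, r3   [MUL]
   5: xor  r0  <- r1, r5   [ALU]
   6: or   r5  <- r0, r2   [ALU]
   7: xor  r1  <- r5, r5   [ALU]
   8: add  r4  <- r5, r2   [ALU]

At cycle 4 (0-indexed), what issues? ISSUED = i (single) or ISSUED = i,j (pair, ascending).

t=0 i0/i1:sll.ALU/and.ALU ; pair
t=1 i2:ld.MEM ; no-port MEM/MEM
t=2 i3/i4:st.MEM/mul.MUL ; pair
t=3 i5:xor.ALU ; RAW r0
t=4 i6:or.ALU ; RAW r5
t=5 i7/i8:xor.ALU/add.ALU ; pair

ISSUED = 6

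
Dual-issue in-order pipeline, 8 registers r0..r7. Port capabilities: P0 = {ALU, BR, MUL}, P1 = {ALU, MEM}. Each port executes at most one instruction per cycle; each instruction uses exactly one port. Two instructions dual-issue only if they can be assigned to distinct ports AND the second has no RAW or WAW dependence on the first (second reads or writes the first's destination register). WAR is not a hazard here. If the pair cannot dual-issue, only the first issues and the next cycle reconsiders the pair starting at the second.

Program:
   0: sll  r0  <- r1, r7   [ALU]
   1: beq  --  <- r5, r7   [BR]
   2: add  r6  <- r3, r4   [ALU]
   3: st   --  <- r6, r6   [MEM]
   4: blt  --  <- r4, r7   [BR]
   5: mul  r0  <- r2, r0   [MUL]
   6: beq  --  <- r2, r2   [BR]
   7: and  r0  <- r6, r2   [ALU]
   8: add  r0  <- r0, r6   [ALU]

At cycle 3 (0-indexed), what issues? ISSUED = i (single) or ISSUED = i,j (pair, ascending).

ISSUED = 5

#0 head=0: sll/beq i0/i1 dual
#1 head=2: add i2 RAW r6
#2 head=3: st/blt i3/i4 dual
#3 head=5: mul i5 no-port MUL/BR
#4 head=6: beq/and i6/i7 dual
#5 head=8: add i8 tail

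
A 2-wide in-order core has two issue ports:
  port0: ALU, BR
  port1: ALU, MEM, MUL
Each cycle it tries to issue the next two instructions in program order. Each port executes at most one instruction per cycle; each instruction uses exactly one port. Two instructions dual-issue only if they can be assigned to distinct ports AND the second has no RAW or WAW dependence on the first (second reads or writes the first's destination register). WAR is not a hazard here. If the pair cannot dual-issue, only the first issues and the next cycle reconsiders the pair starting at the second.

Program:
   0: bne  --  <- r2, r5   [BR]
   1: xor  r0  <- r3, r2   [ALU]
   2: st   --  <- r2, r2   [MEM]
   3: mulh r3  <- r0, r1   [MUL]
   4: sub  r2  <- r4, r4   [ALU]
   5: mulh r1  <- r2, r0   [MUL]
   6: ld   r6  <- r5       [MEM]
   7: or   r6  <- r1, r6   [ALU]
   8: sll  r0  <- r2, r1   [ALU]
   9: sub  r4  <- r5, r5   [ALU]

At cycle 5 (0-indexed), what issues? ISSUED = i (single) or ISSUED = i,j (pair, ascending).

ISSUED = 7,8

0. bne.BR/xor.ALU @i0+i1  | pair
1. st.MEM @i2  | no-port MEM/MUL
2. mulh.MUL/sub.ALU @i3+i4  | pair
3. mulh.MUL @i5  | no-port MUL/MEM
4. ld.MEM @i6  | RAW+WAW r6
5. or.ALU/sll.ALU @i7+i8  | pair
6. sub.ALU @i9  | tail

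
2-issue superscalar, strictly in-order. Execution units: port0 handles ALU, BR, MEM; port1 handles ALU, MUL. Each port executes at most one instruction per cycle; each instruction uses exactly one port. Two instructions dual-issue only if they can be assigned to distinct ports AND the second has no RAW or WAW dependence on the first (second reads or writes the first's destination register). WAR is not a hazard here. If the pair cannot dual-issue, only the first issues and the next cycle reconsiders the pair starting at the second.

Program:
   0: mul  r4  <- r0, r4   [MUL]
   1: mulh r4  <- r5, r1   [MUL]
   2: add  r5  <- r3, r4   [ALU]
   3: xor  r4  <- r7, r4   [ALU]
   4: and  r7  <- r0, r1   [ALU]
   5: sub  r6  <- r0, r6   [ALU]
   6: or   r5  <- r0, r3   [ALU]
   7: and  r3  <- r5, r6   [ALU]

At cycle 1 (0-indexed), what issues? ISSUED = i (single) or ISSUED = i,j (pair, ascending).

ISSUED = 1

  cy0 -> i0 (mul.MUL) no-port MUL/MUL
  cy1 -> i1 (mulh.MUL) RAW r4
  cy2 -> i2+i3 (add.ALU xor.ALU) pair
  cy3 -> i4+i5 (and.ALU sub.ALU) pair
  cy4 -> i6 (or.ALU) RAW r5
  cy5 -> i7 (and.ALU) tail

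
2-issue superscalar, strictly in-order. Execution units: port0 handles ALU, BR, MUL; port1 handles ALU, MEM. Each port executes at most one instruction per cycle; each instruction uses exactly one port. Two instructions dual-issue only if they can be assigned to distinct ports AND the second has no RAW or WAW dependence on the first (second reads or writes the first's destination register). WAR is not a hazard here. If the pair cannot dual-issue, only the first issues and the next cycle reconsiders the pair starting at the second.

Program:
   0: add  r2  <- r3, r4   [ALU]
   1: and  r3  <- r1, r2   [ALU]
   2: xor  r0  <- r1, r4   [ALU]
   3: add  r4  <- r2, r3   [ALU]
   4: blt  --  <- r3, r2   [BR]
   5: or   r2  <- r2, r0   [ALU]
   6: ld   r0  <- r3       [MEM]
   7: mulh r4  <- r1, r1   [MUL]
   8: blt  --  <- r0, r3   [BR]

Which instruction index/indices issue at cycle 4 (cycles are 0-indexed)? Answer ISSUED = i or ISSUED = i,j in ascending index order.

t=0 i0:add ; RAW r2
t=1 i1&i2:and xor ; 2-wide
t=2 i3&i4:add blt ; 2-wide
t=3 i5&i6:or ld ; 2-wide
t=4 i7:mulh ; no-port MUL/BR
t=5 i8:blt ; tail

ISSUED = 7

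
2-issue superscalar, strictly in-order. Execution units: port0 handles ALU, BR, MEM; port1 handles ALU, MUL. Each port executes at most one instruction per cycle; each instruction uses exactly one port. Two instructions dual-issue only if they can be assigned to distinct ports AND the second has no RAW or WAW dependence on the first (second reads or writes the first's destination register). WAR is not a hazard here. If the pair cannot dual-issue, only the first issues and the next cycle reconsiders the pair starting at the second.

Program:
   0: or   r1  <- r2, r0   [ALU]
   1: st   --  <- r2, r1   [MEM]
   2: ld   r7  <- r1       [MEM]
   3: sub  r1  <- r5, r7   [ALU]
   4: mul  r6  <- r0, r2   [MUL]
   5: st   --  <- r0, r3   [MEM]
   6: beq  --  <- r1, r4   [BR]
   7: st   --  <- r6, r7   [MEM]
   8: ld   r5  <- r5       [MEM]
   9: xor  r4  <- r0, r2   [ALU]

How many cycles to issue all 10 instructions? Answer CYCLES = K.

c0: i0 or  RAW r1
c1: i1 st  no-port MEM/MEM
c2: i2 ld  RAW r7
c3: i3/i4 sub/mul  dual
c4: i5 st  no-port MEM/BR
c5: i6 beq  no-port BR/MEM
c6: i7 st  no-port MEM/MEM
c7: i8/i9 ld/xor  dual

CYCLES = 8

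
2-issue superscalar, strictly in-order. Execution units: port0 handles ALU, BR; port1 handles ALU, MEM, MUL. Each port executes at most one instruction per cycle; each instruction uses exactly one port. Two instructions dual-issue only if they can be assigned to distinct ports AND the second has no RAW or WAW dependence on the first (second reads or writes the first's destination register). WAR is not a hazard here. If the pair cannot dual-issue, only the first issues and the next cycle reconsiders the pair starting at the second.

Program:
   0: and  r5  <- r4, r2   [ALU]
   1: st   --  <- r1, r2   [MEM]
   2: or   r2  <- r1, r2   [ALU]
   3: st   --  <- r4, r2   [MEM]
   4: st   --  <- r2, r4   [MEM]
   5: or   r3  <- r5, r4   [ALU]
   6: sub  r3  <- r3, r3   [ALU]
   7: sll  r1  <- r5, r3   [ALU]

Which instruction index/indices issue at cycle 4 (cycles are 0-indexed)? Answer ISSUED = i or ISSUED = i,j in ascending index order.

c0: i0,i1 and st  pair
c1: i2 or  RAW r2
c2: i3 st  no-port MEM/MEM
c3: i4,i5 st or  pair
c4: i6 sub  RAW r3
c5: i7 sll  tail

ISSUED = 6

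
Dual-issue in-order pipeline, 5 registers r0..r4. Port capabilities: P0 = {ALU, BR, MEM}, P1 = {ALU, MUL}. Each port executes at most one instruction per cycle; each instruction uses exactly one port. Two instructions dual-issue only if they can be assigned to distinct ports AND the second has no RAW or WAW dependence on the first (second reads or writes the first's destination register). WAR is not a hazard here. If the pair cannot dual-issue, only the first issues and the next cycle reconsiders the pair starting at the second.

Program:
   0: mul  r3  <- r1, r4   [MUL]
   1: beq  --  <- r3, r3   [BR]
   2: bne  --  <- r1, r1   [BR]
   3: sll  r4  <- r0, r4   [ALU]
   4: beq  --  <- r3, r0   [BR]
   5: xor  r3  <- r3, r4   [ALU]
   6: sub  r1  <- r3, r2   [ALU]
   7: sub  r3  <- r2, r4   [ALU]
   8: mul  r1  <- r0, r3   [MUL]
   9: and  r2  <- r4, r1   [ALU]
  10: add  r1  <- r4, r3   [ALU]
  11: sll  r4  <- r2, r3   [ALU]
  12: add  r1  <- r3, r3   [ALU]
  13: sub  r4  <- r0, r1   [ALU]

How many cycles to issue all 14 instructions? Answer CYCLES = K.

0. mul @i0  | RAW r3
1. beq @i1  | no-port BR/BR
2. bne/sll @i2+i3  | dual
3. beq/xor @i4+i5  | dual
4. sub/sub @i6+i7  | dual
5. mul @i8  | RAW r1
6. and/add @i9+i10  | dual
7. sll/add @i11+i12  | dual
8. sub @i13  | tail

CYCLES = 9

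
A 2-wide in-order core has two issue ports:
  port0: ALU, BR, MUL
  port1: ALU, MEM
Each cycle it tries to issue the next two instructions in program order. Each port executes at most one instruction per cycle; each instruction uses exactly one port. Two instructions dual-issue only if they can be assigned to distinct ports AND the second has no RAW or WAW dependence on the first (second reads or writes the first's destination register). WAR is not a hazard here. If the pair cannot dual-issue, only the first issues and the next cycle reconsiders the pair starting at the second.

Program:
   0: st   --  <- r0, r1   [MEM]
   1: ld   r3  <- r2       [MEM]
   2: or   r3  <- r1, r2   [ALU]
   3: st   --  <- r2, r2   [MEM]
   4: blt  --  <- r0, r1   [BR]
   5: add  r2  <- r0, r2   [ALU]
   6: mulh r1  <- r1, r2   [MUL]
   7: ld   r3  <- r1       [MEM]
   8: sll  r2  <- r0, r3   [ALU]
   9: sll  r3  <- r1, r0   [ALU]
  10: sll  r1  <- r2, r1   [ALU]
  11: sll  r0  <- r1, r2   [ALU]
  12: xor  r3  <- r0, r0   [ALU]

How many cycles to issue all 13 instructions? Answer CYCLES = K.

CYCLES = 10

#0 head=0: st i0 no-port MEM/MEM
#1 head=1: ld i1 WAW r3
#2 head=2: or/st i2,i3 pair
#3 head=4: blt/add i4,i5 pair
#4 head=6: mulh i6 RAW r1
#5 head=7: ld i7 RAW r3
#6 head=8: sll/sll i8,i9 pair
#7 head=10: sll i10 RAW r1
#8 head=11: sll i11 RAW r0
#9 head=12: xor i12 tail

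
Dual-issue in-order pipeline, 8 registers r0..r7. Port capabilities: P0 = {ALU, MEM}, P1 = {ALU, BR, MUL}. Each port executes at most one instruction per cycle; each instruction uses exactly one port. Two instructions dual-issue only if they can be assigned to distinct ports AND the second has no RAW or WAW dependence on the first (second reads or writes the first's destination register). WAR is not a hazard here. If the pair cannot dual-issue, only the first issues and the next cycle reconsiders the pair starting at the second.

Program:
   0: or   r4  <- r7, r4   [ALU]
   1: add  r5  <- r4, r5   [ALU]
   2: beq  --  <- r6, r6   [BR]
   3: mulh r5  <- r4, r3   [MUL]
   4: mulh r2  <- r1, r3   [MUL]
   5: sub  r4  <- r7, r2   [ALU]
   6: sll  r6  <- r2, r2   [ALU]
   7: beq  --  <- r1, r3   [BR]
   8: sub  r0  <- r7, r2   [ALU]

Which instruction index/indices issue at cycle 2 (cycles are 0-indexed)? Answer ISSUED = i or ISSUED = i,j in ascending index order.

#0 head=0: or i0 RAW r4
#1 head=1: add beq i1+i2 2-wide
#2 head=3: mulh i3 no-port MUL/MUL
#3 head=4: mulh i4 RAW r2
#4 head=5: sub sll i5+i6 2-wide
#5 head=7: beq sub i7+i8 2-wide

ISSUED = 3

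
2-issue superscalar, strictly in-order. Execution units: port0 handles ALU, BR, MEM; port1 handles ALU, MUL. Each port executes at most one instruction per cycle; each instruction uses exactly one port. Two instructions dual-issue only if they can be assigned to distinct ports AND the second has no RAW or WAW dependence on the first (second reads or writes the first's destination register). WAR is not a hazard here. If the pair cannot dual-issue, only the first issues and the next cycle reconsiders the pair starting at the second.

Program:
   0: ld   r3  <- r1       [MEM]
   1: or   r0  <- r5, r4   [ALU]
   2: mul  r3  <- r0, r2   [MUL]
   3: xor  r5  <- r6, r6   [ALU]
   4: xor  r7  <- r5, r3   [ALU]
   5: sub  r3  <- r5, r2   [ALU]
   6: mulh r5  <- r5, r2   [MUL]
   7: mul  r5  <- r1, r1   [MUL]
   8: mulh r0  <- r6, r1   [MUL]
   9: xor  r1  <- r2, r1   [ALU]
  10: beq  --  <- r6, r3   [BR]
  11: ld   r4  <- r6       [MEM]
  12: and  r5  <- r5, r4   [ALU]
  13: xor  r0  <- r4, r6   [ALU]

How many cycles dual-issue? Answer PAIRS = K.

[0] i0&i1  ld+or  -- 2-wide
[1] i2&i3  mul+xor  -- 2-wide
[2] i4&i5  xor+sub  -- 2-wide
[3] i6  mulh  -- no-port MUL/MUL
[4] i7  mul  -- no-port MUL/MUL
[5] i8&i9  mulh+xor  -- 2-wide
[6] i10  beq  -- no-port BR/MEM
[7] i11  ld  -- RAW r4
[8] i12&i13  and+xor  -- 2-wide

PAIRS = 5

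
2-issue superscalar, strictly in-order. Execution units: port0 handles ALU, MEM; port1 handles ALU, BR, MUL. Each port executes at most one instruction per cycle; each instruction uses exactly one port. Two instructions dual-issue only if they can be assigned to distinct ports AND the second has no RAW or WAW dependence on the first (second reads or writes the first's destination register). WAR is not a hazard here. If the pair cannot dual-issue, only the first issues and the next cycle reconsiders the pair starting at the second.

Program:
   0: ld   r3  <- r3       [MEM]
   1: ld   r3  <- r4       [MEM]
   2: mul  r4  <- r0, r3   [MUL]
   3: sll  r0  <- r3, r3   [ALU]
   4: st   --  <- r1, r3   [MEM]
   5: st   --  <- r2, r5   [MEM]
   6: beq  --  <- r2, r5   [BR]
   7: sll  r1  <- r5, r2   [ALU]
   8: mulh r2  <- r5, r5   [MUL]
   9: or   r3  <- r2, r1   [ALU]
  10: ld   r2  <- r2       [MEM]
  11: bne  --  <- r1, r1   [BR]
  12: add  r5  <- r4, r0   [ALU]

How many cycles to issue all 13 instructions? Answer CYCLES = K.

CYCLES = 8

t=0 i0:ld.MEM ; no-port MEM/MEM
t=1 i1:ld.MEM ; RAW r3
t=2 i2/i3:mul.MUL/sll.ALU ; 2-wide
t=3 i4:st.MEM ; no-port MEM/MEM
t=4 i5/i6:st.MEM/beq.BR ; 2-wide
t=5 i7/i8:sll.ALU/mulh.MUL ; 2-wide
t=6 i9/i10:or.ALU/ld.MEM ; 2-wide
t=7 i11/i12:bne.BR/add.ALU ; 2-wide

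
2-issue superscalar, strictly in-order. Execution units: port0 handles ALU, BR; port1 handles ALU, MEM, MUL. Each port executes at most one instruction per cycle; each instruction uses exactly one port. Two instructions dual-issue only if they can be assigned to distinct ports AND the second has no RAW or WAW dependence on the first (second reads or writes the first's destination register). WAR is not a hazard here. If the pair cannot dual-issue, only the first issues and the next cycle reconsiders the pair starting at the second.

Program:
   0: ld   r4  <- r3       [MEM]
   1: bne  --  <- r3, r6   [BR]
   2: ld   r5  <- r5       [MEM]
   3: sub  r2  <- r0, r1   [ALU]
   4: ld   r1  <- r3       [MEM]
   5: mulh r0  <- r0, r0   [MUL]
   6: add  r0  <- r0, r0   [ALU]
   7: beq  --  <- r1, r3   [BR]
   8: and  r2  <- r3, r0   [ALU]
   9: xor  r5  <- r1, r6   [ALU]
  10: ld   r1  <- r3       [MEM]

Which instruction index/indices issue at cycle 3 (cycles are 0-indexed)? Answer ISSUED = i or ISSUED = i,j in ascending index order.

ISSUED = 5

#0 head=0: ld;bne i0&i1 pair
#1 head=2: ld;sub i2&i3 pair
#2 head=4: ld i4 no-port MEM/MUL
#3 head=5: mulh i5 RAW+WAW r0
#4 head=6: add;beq i6&i7 pair
#5 head=8: and;xor i8&i9 pair
#6 head=10: ld i10 tail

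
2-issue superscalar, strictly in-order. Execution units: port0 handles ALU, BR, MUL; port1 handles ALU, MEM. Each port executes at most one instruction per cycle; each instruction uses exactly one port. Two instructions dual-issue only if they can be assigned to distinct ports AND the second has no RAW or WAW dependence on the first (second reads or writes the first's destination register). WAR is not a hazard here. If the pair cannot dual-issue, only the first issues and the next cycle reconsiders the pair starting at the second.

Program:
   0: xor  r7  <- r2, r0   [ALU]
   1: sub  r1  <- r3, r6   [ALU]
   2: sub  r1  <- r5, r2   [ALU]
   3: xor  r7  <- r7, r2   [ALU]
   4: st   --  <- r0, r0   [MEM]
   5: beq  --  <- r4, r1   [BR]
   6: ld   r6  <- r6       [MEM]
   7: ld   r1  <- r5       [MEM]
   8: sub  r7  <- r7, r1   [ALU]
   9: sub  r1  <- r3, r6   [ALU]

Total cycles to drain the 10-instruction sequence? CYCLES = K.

c0: i0,i1 xor/sub  2-wide
c1: i2,i3 sub/xor  2-wide
c2: i4,i5 st/beq  2-wide
c3: i6 ld  no-port MEM/MEM
c4: i7 ld  RAW r1
c5: i8,i9 sub/sub  2-wide

CYCLES = 6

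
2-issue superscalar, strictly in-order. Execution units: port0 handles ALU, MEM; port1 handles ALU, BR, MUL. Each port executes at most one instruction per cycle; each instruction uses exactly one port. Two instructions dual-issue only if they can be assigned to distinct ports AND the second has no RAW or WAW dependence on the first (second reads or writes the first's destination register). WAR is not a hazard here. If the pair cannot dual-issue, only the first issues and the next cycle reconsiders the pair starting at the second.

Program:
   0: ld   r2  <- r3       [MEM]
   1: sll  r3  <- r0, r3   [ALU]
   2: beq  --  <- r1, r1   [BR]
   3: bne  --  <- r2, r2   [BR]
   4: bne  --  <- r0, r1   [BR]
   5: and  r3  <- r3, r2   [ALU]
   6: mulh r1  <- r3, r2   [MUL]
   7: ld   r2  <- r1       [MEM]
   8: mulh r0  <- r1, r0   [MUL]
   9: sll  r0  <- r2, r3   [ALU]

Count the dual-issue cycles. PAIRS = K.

  cy0 -> i0&i1 (ld.MEM sll.ALU) dual
  cy1 -> i2 (beq.BR) no-port BR/BR
  cy2 -> i3 (bne.BR) no-port BR/BR
  cy3 -> i4&i5 (bne.BR and.ALU) dual
  cy4 -> i6 (mulh.MUL) RAW r1
  cy5 -> i7&i8 (ld.MEM mulh.MUL) dual
  cy6 -> i9 (sll.ALU) tail

PAIRS = 3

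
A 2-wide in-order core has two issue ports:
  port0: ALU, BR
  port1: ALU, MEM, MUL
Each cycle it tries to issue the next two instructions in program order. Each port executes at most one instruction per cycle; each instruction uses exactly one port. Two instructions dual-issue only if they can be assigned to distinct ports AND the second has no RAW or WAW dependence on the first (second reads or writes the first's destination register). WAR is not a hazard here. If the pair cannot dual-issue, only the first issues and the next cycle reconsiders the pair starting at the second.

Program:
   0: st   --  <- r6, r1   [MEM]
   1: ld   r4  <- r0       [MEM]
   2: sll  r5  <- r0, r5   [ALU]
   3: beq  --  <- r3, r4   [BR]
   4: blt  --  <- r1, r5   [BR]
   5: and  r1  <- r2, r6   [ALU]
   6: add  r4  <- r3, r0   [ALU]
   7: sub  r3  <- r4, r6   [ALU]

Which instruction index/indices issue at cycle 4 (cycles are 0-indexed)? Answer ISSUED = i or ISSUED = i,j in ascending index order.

#0 head=0: st i0 no-port MEM/MEM
#1 head=1: ld/sll i1&i2 dual
#2 head=3: beq i3 no-port BR/BR
#3 head=4: blt/and i4&i5 dual
#4 head=6: add i6 RAW r4
#5 head=7: sub i7 tail

ISSUED = 6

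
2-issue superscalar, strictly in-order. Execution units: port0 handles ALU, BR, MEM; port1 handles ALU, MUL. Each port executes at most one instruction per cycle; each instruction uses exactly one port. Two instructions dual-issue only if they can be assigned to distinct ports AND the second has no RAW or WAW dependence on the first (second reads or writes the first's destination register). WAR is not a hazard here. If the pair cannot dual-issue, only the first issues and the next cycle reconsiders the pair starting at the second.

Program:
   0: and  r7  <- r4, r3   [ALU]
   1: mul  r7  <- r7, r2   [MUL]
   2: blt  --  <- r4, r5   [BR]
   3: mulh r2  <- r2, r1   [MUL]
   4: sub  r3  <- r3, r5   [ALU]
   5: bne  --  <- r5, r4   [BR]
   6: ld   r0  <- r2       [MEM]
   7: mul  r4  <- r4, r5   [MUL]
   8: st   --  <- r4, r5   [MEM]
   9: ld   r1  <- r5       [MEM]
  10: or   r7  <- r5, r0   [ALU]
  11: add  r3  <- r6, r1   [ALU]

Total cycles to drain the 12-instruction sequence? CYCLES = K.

CYCLES = 8

#0 head=0: and i0 RAW+WAW r7
#1 head=1: mul blt i1+i2 2-wide
#2 head=3: mulh sub i3+i4 2-wide
#3 head=5: bne i5 no-port BR/MEM
#4 head=6: ld mul i6+i7 2-wide
#5 head=8: st i8 no-port MEM/MEM
#6 head=9: ld or i9+i10 2-wide
#7 head=11: add i11 tail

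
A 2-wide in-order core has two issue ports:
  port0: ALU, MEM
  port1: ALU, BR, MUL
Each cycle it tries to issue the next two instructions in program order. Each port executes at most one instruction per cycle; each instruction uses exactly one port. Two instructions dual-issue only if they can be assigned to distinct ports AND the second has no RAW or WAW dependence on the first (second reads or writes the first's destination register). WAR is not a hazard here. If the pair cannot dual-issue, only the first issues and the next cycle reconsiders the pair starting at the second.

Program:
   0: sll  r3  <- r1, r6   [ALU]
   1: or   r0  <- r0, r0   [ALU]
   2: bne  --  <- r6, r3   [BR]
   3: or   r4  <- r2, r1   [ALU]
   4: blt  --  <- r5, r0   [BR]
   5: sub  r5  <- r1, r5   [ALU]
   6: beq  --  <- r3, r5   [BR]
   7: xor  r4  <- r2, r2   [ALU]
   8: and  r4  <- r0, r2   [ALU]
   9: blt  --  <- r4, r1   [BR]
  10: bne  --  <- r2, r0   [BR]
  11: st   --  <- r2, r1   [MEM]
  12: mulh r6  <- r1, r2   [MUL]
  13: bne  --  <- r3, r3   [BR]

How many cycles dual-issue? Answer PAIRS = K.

  cy0 -> i0&i1 (sll or) pair
  cy1 -> i2&i3 (bne or) pair
  cy2 -> i4&i5 (blt sub) pair
  cy3 -> i6&i7 (beq xor) pair
  cy4 -> i8 (and) RAW r4
  cy5 -> i9 (blt) no-port BR/BR
  cy6 -> i10&i11 (bne st) pair
  cy7 -> i12 (mulh) no-port MUL/BR
  cy8 -> i13 (bne) tail

PAIRS = 5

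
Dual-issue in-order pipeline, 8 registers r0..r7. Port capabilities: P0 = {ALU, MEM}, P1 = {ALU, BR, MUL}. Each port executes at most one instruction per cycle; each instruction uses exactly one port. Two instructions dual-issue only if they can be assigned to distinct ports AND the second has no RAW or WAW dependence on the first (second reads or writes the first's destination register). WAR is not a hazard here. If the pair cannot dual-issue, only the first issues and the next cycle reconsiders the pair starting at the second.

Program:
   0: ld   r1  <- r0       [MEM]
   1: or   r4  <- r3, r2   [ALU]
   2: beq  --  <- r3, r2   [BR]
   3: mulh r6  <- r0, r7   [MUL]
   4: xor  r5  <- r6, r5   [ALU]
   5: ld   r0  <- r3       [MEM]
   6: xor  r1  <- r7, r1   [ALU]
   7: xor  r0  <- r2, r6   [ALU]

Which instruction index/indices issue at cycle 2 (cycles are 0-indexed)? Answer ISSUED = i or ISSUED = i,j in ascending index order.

  cy0 -> i0+i1 (ld or) pair
  cy1 -> i2 (beq) no-port BR/MUL
  cy2 -> i3 (mulh) RAW r6
  cy3 -> i4+i5 (xor ld) pair
  cy4 -> i6+i7 (xor xor) pair

ISSUED = 3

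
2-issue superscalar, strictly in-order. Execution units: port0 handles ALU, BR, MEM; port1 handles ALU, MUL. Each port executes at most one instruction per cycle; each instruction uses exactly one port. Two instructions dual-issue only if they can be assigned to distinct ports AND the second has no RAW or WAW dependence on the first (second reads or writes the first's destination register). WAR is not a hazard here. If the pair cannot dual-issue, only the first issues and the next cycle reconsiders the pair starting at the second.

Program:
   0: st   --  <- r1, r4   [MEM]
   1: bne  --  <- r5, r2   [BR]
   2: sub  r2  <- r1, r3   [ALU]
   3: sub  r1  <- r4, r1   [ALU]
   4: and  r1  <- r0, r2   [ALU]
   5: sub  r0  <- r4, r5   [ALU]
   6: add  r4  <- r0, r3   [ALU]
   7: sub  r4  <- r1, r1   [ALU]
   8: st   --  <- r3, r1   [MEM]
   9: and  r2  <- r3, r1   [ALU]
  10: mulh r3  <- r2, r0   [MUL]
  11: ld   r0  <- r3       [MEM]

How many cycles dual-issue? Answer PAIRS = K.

  cy0 -> i0 (st) no-port MEM/BR
  cy1 -> i1,i2 (bne;sub) pair
  cy2 -> i3 (sub) WAW r1
  cy3 -> i4,i5 (and;sub) pair
  cy4 -> i6 (add) WAW r4
  cy5 -> i7,i8 (sub;st) pair
  cy6 -> i9 (and) RAW r2
  cy7 -> i10 (mulh) RAW r3
  cy8 -> i11 (ld) tail

PAIRS = 3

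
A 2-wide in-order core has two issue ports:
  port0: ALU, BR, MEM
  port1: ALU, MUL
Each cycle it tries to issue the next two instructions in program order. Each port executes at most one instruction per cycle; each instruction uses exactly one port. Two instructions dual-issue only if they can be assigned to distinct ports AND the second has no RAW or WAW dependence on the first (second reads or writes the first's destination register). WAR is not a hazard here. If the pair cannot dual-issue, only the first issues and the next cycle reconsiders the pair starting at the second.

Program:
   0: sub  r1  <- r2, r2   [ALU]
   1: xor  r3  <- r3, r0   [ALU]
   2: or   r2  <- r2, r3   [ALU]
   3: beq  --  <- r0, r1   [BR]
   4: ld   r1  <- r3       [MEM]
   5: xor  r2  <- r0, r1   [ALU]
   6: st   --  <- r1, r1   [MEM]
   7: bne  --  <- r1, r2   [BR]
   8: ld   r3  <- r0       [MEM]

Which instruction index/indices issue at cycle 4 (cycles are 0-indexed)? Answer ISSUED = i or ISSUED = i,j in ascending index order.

0. sub.ALU+xor.ALU @i0/i1  | 2-wide
1. or.ALU+beq.BR @i2/i3  | 2-wide
2. ld.MEM @i4  | RAW r1
3. xor.ALU+st.MEM @i5/i6  | 2-wide
4. bne.BR @i7  | no-port BR/MEM
5. ld.MEM @i8  | tail

ISSUED = 7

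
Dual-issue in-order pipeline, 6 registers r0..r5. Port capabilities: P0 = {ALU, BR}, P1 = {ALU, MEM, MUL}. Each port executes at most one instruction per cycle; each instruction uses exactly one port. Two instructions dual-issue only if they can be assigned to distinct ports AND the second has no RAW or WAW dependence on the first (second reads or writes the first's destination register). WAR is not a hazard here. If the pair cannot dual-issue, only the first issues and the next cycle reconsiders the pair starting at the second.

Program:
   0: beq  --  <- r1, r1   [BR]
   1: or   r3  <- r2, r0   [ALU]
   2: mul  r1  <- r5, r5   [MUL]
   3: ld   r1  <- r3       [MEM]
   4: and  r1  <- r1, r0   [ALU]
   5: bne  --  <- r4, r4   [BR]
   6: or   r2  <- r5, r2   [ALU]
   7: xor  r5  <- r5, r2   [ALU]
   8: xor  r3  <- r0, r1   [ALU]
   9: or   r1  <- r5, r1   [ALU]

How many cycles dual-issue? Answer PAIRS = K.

[0] i0,i1  beq/or  -- 2-wide
[1] i2  mul  -- no-port MUL/MEM
[2] i3  ld  -- RAW+WAW r1
[3] i4,i5  and/bne  -- 2-wide
[4] i6  or  -- RAW r2
[5] i7,i8  xor/xor  -- 2-wide
[6] i9  or  -- tail

PAIRS = 3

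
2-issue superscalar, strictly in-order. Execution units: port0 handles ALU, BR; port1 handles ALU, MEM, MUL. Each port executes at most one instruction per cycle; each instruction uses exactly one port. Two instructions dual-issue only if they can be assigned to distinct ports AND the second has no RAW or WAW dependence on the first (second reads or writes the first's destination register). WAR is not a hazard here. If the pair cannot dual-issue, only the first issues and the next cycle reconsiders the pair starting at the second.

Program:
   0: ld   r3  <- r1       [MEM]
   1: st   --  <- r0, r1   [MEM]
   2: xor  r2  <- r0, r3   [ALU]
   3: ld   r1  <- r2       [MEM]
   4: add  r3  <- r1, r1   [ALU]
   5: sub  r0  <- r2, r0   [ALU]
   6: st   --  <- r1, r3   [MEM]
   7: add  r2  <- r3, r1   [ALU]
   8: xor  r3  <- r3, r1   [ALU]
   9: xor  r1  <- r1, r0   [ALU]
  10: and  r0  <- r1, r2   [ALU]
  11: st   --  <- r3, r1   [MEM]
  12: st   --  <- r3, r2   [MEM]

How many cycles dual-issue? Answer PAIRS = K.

PAIRS = 5

c0: i0 ld  no-port MEM/MEM
c1: i1,i2 st/xor  pair
c2: i3 ld  RAW r1
c3: i4,i5 add/sub  pair
c4: i6,i7 st/add  pair
c5: i8,i9 xor/xor  pair
c6: i10,i11 and/st  pair
c7: i12 st  tail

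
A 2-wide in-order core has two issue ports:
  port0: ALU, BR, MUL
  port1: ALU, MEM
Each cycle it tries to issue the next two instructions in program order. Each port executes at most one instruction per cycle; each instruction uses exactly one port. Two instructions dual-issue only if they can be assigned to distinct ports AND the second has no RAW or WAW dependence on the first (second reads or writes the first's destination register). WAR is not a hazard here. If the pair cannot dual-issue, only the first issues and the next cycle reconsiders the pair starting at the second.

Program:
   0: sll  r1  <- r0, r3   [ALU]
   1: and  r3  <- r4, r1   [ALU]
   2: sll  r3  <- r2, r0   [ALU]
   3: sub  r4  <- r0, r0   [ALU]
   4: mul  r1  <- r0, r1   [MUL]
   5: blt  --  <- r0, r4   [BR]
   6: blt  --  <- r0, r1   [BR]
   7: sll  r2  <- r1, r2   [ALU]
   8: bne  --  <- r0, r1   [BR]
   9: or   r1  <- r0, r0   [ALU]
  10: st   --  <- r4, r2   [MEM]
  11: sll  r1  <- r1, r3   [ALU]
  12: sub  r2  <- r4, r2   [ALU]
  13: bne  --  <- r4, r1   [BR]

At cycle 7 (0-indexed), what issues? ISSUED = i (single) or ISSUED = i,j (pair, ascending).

ISSUED = 10,11

c0: i0 sll.ALU  RAW r1
c1: i1 and.ALU  WAW r3
c2: i2&i3 sll.ALU sub.ALU  pair
c3: i4 mul.MUL  no-port MUL/BR
c4: i5 blt.BR  no-port BR/BR
c5: i6&i7 blt.BR sll.ALU  pair
c6: i8&i9 bne.BR or.ALU  pair
c7: i10&i11 st.MEM sll.ALU  pair
c8: i12&i13 sub.ALU bne.BR  pair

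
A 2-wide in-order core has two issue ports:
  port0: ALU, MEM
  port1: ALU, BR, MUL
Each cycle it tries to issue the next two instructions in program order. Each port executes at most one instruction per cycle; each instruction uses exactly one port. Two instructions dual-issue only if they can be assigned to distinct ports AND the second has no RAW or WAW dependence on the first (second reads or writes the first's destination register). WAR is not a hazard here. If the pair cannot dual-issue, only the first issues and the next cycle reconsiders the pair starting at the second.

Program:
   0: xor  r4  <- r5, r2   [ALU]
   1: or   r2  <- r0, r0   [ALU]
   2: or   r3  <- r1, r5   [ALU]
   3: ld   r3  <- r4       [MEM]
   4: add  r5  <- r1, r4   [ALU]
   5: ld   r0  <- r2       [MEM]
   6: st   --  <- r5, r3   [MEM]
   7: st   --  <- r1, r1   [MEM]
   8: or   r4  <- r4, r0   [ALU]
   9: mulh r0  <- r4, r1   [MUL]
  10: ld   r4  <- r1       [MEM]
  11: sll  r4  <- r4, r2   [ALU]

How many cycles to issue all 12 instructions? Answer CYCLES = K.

t=0 i0&i1:xor/or ; dual
t=1 i2:or ; WAW r3
t=2 i3&i4:ld/add ; dual
t=3 i5:ld ; no-port MEM/MEM
t=4 i6:st ; no-port MEM/MEM
t=5 i7&i8:st/or ; dual
t=6 i9&i10:mulh/ld ; dual
t=7 i11:sll ; tail

CYCLES = 8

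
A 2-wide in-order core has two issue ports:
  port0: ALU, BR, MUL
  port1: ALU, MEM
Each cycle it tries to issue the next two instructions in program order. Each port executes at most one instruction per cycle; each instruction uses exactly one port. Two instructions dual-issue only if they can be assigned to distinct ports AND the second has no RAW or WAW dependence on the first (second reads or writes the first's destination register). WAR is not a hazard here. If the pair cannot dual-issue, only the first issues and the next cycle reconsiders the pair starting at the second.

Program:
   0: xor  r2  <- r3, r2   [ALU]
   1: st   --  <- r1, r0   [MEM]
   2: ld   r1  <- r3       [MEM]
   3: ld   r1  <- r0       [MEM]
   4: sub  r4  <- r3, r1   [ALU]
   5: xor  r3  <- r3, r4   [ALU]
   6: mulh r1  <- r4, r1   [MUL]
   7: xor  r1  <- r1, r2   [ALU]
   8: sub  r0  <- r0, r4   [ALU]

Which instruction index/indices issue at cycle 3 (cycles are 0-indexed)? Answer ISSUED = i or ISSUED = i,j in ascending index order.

0. xor.ALU st.MEM @i0,i1  | dual
1. ld.MEM @i2  | no-port MEM/MEM
2. ld.MEM @i3  | RAW r1
3. sub.ALU @i4  | RAW r4
4. xor.ALU mulh.MUL @i5,i6  | dual
5. xor.ALU sub.ALU @i7,i8  | dual

ISSUED = 4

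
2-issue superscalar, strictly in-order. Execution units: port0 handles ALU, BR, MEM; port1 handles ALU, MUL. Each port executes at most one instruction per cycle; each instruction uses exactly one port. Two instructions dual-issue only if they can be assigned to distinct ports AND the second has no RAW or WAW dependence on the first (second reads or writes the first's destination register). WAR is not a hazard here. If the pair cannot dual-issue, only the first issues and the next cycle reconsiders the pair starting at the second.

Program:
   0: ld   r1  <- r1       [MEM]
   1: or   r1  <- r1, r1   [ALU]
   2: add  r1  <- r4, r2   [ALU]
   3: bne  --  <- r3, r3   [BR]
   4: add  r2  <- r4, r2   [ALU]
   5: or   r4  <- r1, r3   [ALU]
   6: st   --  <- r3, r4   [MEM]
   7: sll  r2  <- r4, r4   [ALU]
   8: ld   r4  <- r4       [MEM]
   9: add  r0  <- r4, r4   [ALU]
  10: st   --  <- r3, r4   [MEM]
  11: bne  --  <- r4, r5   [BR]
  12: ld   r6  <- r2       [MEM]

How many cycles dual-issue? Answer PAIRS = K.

t=0 i0:ld ; RAW+WAW r1
t=1 i1:or ; WAW r1
t=2 i2,i3:add+bne ; dual
t=3 i4,i5:add+or ; dual
t=4 i6,i7:st+sll ; dual
t=5 i8:ld ; RAW r4
t=6 i9,i10:add+st ; dual
t=7 i11:bne ; no-port BR/MEM
t=8 i12:ld ; tail

PAIRS = 4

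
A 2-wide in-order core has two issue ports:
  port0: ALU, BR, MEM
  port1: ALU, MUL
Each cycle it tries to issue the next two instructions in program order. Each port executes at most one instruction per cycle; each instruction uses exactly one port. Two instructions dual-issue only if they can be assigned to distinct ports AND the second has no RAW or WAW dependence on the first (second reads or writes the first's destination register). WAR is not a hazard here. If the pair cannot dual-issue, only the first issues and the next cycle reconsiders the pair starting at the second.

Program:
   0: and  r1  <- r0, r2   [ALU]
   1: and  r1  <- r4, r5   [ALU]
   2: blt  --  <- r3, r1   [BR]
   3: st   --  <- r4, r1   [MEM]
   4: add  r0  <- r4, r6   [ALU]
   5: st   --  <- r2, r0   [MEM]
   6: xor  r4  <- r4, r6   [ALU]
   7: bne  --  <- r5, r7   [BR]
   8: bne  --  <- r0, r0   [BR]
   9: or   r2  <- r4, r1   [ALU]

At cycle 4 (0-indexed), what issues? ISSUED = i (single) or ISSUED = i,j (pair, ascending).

ISSUED = 5,6

c0: i0 and.ALU  WAW r1
c1: i1 and.ALU  RAW r1
c2: i2 blt.BR  no-port BR/MEM
c3: i3,i4 st.MEM/add.ALU  pair
c4: i5,i6 st.MEM/xor.ALU  pair
c5: i7 bne.BR  no-port BR/BR
c6: i8,i9 bne.BR/or.ALU  pair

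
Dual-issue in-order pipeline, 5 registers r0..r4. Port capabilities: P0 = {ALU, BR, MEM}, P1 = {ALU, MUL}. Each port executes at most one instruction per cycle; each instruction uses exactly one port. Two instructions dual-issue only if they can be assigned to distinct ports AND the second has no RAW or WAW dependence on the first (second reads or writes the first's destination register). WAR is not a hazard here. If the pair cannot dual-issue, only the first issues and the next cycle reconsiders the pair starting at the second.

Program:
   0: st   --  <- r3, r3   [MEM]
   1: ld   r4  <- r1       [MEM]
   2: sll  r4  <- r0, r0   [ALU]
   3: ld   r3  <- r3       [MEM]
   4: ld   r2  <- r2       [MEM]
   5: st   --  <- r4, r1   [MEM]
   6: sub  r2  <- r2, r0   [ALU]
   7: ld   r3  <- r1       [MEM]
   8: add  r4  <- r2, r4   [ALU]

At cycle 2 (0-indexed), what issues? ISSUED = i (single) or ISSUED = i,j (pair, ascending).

ISSUED = 2,3

t=0 i0:st.MEM ; no-port MEM/MEM
t=1 i1:ld.MEM ; WAW r4
t=2 i2+i3:sll.ALU ld.MEM ; pair
t=3 i4:ld.MEM ; no-port MEM/MEM
t=4 i5+i6:st.MEM sub.ALU ; pair
t=5 i7+i8:ld.MEM add.ALU ; pair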